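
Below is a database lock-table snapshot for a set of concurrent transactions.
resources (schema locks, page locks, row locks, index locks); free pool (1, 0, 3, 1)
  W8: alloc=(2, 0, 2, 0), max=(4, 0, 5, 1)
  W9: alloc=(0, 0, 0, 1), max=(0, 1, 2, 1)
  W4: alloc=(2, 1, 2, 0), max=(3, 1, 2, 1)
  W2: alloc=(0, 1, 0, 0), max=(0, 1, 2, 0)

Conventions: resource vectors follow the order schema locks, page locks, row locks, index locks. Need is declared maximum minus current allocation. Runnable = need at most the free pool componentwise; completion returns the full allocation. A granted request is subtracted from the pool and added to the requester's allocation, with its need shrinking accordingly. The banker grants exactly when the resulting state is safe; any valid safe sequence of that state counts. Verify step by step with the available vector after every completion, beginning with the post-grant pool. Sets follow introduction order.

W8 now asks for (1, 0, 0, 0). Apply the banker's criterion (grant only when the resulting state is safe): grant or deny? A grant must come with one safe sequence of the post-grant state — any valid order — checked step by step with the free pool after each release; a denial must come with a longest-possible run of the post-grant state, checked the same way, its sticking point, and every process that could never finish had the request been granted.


DENY. Granting would leave the state unsafe.
Key observation: no order helps: past W2, W9, the free pool tops out at (0, 1, 3, 2), below what each blocked process needs in schema locks.
After a pretend grant, a maximal execution: W2, W9 — then nothing else fits. Verifying each step:
  pool = (0, 0, 3, 1)
  run W2 (needs (0, 0, 2, 0), free (0, 0, 3, 1)); after release of (0, 1, 0, 0) the pool is (0, 1, 3, 1)
  run W9 (needs (0, 1, 2, 0), free (0, 1, 3, 1)); after release of (0, 0, 0, 1) the pool is (0, 1, 3, 2)
  W8 still needs (1, 0, 3, 1) but only (0, 1, 3, 2) is free — short on schema locks
  W4 still needs (1, 0, 0, 1) but only (0, 1, 3, 2) is free — short on schema locks
Processes that could never finish after the grant: W8 and W4.


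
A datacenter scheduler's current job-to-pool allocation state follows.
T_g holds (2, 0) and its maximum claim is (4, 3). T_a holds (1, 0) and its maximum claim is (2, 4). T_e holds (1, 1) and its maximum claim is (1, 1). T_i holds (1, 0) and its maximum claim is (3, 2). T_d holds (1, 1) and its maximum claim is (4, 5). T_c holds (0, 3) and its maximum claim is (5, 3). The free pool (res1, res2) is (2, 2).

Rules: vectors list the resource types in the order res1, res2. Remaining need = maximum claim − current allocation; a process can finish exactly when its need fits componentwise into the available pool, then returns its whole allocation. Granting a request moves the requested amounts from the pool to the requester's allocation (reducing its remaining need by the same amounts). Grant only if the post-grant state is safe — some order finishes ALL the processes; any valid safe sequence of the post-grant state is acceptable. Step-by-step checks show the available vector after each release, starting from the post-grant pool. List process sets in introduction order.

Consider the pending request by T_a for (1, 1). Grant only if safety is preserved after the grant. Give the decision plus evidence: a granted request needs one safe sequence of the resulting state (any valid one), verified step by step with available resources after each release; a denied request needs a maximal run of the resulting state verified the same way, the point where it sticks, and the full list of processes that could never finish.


DENY: after the grant no complete ordering would exist.
Key observation: after T_e, T_i the pool peaks at (3, 2), and each blocked process is short somewhere: T_g on res2; T_a on res2; T_d on res2; T_c on res1.
On the post-grant state, T_e, T_i is a maximal run — nothing extends it. Step-by-step check:
  pool = (1, 1)
  T_e: need (0, 0) fits (1, 1); releases (1, 1), pool now (2, 2)
  T_i: need (2, 2) fits (2, 2); releases (1, 0), pool now (3, 2)
  T_g cannot run: need (2, 3) vs free (3, 2) (insufficient res2)
  T_a cannot run: need (0, 3) vs free (3, 2) (insufficient res2)
  T_d cannot run: need (3, 4) vs free (3, 2) (insufficient res2)
  T_c cannot run: need (5, 0) vs free (3, 2) (insufficient res1)
Processes that could never finish after the grant: T_g, T_a, T_d and T_c.


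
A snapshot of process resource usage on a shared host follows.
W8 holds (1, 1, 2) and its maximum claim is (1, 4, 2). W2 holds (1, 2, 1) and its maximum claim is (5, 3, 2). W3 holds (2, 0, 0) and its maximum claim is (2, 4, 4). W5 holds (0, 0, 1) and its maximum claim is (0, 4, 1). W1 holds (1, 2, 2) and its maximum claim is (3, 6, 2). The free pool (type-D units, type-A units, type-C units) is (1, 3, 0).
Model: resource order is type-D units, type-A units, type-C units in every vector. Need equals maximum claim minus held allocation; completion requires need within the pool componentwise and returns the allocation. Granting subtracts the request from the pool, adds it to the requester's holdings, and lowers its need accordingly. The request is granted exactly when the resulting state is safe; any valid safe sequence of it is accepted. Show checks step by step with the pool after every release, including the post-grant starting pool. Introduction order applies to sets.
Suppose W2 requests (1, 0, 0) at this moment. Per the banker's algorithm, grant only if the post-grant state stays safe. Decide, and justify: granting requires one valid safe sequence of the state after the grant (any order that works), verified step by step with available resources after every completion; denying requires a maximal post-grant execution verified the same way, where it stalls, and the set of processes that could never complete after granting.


DENY — the pretend-granted state is unsafe.
Key observation: after W8, W5 the pool peaks at (1, 4, 3), and each blocked process is short somewhere: W2 on type-D units; W3 on type-C units; W1 on type-D units.
On the post-grant state, W8, W5 is a maximal run — nothing extends it. Verifying each step:
  pool = (0, 3, 0)
  run W8 (needs (0, 3, 0), free (0, 3, 0)); after release of (1, 1, 2) the pool is (1, 4, 2)
  run W5 (needs (0, 4, 0), free (1, 4, 2)); after release of (0, 0, 1) the pool is (1, 4, 3)
  W2 cannot run: need (3, 1, 1) vs free (1, 4, 3) (insufficient type-D units)
  W3 cannot run: need (0, 4, 4) vs free (1, 4, 3) (insufficient type-C units)
  W1 cannot run: need (2, 4, 0) vs free (1, 4, 3) (insufficient type-D units)
Processes that could never finish after the grant: W2, W3 and W1.


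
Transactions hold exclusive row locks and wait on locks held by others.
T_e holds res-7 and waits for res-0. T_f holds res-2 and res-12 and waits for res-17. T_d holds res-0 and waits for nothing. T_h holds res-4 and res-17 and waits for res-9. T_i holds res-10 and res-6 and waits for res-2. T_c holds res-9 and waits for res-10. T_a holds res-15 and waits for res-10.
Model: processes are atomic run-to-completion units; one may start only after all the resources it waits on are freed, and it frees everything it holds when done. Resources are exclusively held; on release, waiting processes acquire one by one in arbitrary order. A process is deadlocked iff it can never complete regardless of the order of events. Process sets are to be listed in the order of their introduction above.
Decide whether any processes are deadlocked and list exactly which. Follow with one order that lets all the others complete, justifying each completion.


Deadlocked set: T_f, T_h, T_i, T_c and T_a.
Key observation: the knot is the closed ring of waits T_f -> T_h -> T_c -> T_i -> T_f; T_a waits into the deadlock from upstream.
A valid finishing order for the others: T_d, T_e.
Walking it through:
  T_d waits on nothing -> runs at once and releases res-0
  run T_e (all its waits — res-0 — are resolved); releases res-7


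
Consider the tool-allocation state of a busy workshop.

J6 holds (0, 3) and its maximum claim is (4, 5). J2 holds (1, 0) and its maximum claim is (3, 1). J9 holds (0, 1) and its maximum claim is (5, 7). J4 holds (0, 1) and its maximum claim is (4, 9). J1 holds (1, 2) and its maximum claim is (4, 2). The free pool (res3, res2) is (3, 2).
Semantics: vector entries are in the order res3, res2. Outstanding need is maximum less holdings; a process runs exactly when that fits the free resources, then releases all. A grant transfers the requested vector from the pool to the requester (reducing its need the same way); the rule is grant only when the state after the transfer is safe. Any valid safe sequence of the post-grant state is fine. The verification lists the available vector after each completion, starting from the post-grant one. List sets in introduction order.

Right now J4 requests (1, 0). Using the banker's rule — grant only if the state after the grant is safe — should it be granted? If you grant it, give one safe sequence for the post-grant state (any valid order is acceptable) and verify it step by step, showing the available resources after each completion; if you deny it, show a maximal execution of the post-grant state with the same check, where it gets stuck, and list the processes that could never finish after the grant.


DENY. Granting would leave the state unsafe.
Key observation: after J2, J1, J6 the pool peaks at (4, 7), and each blocked process is short somewhere: J9 on res3; J4 on res2.
On the post-grant state, J2, J1, J6 is a maximal run — nothing extends it. Step-by-step check:
  pool = (2, 2)
  J2: need (2, 1) fits (2, 2); releases (1, 0), pool now (3, 2)
  J1: need (3, 0) fits (3, 2); releases (1, 2), pool now (4, 4)
  J6: need (4, 2) fits (4, 4); releases (0, 3), pool now (4, 7)
  blocked: J9 wants (5, 6), pool (4, 7) — not enough res3
  blocked: J4 wants (3, 8), pool (4, 7) — not enough res2
Had the request been granted, J9 and J4 could never finish.


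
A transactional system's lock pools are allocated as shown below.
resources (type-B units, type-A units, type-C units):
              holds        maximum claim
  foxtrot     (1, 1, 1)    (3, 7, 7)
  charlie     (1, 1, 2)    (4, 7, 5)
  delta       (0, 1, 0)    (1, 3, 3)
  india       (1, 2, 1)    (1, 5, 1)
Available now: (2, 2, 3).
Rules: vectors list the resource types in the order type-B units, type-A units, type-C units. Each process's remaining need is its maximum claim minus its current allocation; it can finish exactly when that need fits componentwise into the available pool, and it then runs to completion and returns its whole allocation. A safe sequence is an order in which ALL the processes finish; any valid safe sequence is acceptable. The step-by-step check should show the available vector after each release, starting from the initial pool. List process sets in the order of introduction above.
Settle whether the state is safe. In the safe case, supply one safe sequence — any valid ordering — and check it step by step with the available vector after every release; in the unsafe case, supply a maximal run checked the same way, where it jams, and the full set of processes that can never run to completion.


UNSAFE — no complete ordering exists.
Key observation: type-A units is the bottleneck — with delta, india done the pool holds (3, 5, 4), short of every remaining need.
The run delta, india cannot be extended any further. Verifying each step:
  pool = (2, 2, 3)
  delta: need (1, 2, 3) fits (2, 2, 3); releases (0, 1, 0), pool now (2, 3, 3)
  india: need (0, 3, 0) fits (2, 3, 3); releases (1, 2, 1), pool now (3, 5, 4)
  foxtrot cannot run: need (2, 6, 6) vs free (3, 5, 4) (insufficient type-A units and type-C units)
  charlie cannot run: need (3, 6, 3) vs free (3, 5, 4) (insufficient type-A units)
Permanently blocked: foxtrot and charlie.


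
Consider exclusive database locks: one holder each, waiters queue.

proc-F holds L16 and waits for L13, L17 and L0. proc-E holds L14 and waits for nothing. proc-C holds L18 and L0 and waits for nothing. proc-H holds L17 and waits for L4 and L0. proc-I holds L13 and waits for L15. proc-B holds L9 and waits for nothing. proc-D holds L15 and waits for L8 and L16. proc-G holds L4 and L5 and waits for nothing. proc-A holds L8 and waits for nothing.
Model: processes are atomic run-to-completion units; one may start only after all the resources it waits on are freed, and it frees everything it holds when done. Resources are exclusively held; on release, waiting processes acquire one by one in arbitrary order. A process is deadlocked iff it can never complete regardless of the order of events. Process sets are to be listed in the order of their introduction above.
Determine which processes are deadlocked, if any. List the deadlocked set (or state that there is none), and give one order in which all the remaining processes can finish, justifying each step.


Deadlocked: proc-F, proc-I and proc-D.
Key observation: proc-F -> proc-I -> proc-D -> proc-F is a circular wait — nothing in it can go first; no other process is dragged down with it.
The rest can finish in the order proc-A, proc-E, proc-C, proc-G, proc-B, proc-H.
Walking it through:
  run proc-A (it waits on nothing); releases L8
  run proc-E (it waits on nothing); releases L14
  run proc-C (it waits on nothing); releases L18 and L0
  run proc-G (it waits on nothing); releases L4 and L5
  run proc-B (it waits on nothing); releases L9
  run proc-H (all its waits — L4 and L0 — are resolved); releases L17


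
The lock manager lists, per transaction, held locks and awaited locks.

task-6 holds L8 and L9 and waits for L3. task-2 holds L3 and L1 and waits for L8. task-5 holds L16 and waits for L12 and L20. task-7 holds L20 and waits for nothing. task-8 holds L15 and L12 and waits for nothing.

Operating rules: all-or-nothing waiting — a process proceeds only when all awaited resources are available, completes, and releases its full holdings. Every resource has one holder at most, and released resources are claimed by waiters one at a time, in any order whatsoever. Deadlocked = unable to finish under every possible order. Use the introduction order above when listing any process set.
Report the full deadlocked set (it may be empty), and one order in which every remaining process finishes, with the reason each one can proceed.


Deadlocked: task-6 and task-2.
Key observation: the wait chain closes on itself along task-6 -> task-2 -> task-6; no other process is dragged down with it.
The rest can finish in the order task-8, task-7, task-5.
Check, step by step:
  task-8: no waits; runs immediately, freeing L15 and L12
  task-7: no waits; runs immediately, freeing L20
  task-5 waits on L12 and L20 — all released -> runs and releases L16


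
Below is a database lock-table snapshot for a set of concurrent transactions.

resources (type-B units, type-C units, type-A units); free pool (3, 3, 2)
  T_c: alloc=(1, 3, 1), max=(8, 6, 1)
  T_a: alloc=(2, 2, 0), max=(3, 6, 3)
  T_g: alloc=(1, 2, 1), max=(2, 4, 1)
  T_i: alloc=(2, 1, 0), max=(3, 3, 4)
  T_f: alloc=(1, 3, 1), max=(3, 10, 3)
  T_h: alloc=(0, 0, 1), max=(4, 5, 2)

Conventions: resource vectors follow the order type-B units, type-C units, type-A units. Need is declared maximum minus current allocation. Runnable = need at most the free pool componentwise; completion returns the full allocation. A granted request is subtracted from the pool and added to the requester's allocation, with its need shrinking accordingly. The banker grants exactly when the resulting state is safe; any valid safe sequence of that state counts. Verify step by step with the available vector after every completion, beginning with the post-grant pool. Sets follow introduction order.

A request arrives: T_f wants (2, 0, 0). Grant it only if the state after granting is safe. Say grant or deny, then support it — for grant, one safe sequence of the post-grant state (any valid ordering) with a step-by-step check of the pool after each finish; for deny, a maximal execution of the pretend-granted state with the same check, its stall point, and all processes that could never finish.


GRANT: granting preserves safety; a valid post-grant sequence is T_g, T_a, T_f, T_c, T_h, T_i.
Key observation: (1, 3, 2) free after granting still covers T_g first, and each release covers the next.
Step-by-step check of the post-grant state:
  pool = (1, 3, 2)
  T_g needs (1, 2, 0) <= (1, 3, 2) -> finishes; pool += (1, 2, 1) = (2, 5, 3)
  T_a needs (1, 4, 3) <= (2, 5, 3) -> finishes; pool += (2, 2, 0) = (4, 7, 3)
  T_f needs (0, 7, 2) <= (4, 7, 3) -> finishes; pool += (3, 3, 1) = (7, 10, 4)
  T_c needs (7, 3, 0) <= (7, 10, 4) -> finishes; pool += (1, 3, 1) = (8, 13, 5)
  T_h needs (4, 5, 1) <= (8, 13, 5) -> finishes; pool += (0, 0, 1) = (8, 13, 6)
  T_i needs (1, 2, 4) <= (8, 13, 6) -> finishes; pool += (2, 1, 0) = (10, 14, 6)


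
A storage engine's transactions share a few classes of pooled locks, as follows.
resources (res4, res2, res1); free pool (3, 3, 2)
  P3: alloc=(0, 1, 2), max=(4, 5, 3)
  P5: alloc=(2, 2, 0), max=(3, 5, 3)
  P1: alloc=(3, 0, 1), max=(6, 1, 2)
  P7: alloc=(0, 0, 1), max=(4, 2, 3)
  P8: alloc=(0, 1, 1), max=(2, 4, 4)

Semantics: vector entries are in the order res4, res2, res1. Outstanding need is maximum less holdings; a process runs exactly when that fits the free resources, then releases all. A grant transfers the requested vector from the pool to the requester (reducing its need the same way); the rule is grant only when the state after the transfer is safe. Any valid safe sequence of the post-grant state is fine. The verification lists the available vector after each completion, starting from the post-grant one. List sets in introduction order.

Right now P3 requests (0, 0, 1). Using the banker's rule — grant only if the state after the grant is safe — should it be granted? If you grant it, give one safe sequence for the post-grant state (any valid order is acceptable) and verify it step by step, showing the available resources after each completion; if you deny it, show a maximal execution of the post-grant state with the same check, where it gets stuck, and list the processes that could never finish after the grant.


GRANT — the state after the grant stays safe, e.g. via P1, P7, P5, P3, P8.
Key observation: the transfer keeps a workable pool ((3, 3, 1)); P1 starts the safe sequence.
Step-by-step check of the post-grant state:
  pool = (3, 3, 1)
  run P1 (needs (3, 1, 1), free (3, 3, 1)); after release of (3, 0, 1) the pool is (6, 3, 2)
  run P7 (needs (4, 2, 2), free (6, 3, 2)); after release of (0, 0, 1) the pool is (6, 3, 3)
  run P5 (needs (1, 3, 3), free (6, 3, 3)); after release of (2, 2, 0) the pool is (8, 5, 3)
  run P3 (needs (4, 4, 0), free (8, 5, 3)); after release of (0, 1, 3) the pool is (8, 6, 6)
  run P8 (needs (2, 3, 3), free (8, 6, 6)); after release of (0, 1, 1) the pool is (8, 7, 7)


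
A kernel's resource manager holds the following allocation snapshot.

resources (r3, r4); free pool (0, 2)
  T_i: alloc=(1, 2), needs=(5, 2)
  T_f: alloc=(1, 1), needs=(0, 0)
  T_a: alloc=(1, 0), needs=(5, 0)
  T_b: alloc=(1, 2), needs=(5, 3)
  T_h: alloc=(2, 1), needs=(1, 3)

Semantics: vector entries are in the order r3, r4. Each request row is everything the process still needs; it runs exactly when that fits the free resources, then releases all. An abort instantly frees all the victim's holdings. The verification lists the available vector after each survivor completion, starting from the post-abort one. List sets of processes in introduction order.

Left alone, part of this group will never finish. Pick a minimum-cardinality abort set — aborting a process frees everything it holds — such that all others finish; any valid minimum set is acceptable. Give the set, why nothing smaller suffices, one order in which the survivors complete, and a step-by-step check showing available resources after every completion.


The answer: abort T_i and T_b.
Key observation: no ordering could ever have run T_a before the abort of T_i and T_b; with (2, 4) back in the pool it fits at step 3.
Minimality, checking each single-abort alternative: T_i alone leaves T_a blocked (short on r3); T_f alone leaves T_i blocked (short on r3); T_a alone leaves T_i blocked (short on r3); T_b alone leaves T_i blocked (short on r3); T_h alone leaves T_i blocked (short on r3).
Survivors finish in the order: T_h, T_f, T_a. Check, step by step (pool after the aborts first):
  pool = (2, 6)
  T_h: need (1, 3) fits (2, 6); releases (2, 1), pool now (4, 7)
  T_f: need (0, 0) fits (4, 7); releases (1, 1), pool now (5, 8)
  T_a: need (5, 0) fits (5, 8); releases (1, 0), pool now (6, 8)


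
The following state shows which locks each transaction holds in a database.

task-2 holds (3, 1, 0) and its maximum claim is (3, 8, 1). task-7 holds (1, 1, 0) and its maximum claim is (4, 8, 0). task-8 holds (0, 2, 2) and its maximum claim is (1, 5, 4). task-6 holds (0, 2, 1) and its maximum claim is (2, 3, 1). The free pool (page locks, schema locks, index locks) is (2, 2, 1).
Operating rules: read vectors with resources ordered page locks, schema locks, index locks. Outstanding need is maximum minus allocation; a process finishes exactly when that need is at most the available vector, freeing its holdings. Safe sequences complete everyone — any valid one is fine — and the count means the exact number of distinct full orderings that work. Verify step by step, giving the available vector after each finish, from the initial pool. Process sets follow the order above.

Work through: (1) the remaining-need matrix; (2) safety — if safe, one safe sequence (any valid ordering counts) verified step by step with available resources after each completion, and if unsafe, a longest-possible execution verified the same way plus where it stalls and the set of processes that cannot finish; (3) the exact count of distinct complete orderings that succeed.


(1) Need matrix, components ordered page locks, schema locks, index locks:
  task-2: (0, 7, 1)
  task-7: (3, 7, 0)
  task-8: (1, 3, 2)
  task-6: (2, 1, 0)
(2) UNSAFE — no complete ordering exists.
Key observation: no order helps: past task-6, task-8, the free pool tops out at (2, 6, 4), below what each blocked process needs in schema locks.
A maximal execution: task-6, task-8 — then nothing else fits. Check, step by step:
  pool = (2, 2, 1)
  run task-6 (needs (2, 1, 0), free (2, 2, 1)); after release of (0, 2, 1) the pool is (2, 4, 2)
  run task-8 (needs (1, 3, 2), free (2, 4, 2)); after release of (0, 2, 2) the pool is (2, 6, 4)
  task-2 cannot run: need (0, 7, 1) vs free (2, 6, 4) (insufficient schema locks)
  task-7 cannot run: need (3, 7, 0) vs free (2, 6, 4) (insufficient page locks and schema locks)
Processes that can never finish: task-2 and task-7.
(3) The exact count: 0 of the possible complete orderings are safe sequences.


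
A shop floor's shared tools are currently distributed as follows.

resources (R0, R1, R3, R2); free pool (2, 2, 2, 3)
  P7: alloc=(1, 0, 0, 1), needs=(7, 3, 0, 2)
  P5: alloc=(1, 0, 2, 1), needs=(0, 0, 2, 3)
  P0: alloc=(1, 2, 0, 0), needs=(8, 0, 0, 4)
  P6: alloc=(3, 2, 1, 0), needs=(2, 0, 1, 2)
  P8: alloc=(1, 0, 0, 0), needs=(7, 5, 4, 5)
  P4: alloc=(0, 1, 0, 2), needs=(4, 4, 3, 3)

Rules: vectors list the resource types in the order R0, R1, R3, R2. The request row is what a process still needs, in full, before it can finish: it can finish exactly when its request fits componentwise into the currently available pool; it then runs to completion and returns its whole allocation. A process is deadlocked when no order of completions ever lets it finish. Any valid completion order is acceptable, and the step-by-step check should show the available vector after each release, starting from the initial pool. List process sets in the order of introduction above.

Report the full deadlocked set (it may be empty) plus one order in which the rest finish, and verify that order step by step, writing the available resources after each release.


Deadlocked: P7, P0 and P8.
Key observation: the wall is R0: completing P6, P4, P5 brings the pool only to (6, 5, 5, 6), and all the rest need more.
One completion order for the rest: P6, P4, P5. Check, step by step:
  pool = (2, 2, 2, 3)
  P6: need (2, 0, 1, 2) fits (2, 2, 2, 3); releases (3, 2, 1, 0), pool now (5, 4, 3, 3)
  P4: need (4, 4, 3, 3) fits (5, 4, 3, 3); releases (0, 1, 0, 2), pool now (5, 5, 3, 5)
  P5: need (0, 0, 2, 3) fits (5, 5, 3, 5); releases (1, 0, 2, 1), pool now (6, 5, 5, 6)
None of the blocked processes ever fits:
  blocked: P7 wants (7, 3, 0, 2), pool (6, 5, 5, 6) — not enough R0
  blocked: P0 wants (8, 0, 0, 4), pool (6, 5, 5, 6) — not enough R0
  blocked: P8 wants (7, 5, 4, 5), pool (6, 5, 5, 6) — not enough R0


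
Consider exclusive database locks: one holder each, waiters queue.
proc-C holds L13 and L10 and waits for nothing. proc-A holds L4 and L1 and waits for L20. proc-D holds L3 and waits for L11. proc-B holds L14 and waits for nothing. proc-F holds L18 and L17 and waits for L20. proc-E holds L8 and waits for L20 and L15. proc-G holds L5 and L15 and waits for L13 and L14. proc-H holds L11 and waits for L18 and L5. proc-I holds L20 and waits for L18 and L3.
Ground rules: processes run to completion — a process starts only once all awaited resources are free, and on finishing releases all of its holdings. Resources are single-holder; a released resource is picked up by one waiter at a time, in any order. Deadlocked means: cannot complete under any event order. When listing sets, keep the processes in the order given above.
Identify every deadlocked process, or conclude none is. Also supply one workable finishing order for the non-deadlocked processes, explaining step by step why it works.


Deadlocked set: proc-A, proc-D, proc-F, proc-E, proc-H and proc-I.
Key observation: the loop proc-I -> proc-D -> proc-H -> proc-F -> proc-I blocks itself forever; proc-A and proc-E wait into the deadlock from upstream.
A valid finishing order for the others: proc-B, proc-C, proc-G.
Walking it through:
  proc-B: no waits; runs immediately, freeing L14
  proc-C: no waits; runs immediately, freeing L13 and L10
  proc-G waits on L13 and L14 — all released -> runs and releases L5 and L15


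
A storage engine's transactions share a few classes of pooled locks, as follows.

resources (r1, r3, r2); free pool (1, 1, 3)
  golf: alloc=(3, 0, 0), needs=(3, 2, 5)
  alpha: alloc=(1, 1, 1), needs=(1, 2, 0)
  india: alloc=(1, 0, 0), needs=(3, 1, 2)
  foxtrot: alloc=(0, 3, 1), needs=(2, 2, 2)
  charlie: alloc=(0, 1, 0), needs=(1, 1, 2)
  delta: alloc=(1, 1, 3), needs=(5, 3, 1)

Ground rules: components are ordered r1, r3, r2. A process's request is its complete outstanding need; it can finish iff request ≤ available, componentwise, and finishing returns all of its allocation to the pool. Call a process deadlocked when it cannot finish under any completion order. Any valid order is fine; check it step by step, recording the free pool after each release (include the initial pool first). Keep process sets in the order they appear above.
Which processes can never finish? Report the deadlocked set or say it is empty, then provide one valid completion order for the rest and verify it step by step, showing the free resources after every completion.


Deadlocked set: golf, india and delta.
Key observation: once charlie, alpha, foxtrot finish, the pool peaks at (2, 6, 5) — and every remaining process still needs more r1 than that.
A valid finishing order for the others: charlie, alpha, foxtrot. Verifying each step:
  pool = (1, 1, 3)
  run charlie (needs (1, 1, 2), free (1, 1, 3)); after release of (0, 1, 0) the pool is (1, 2, 3)
  run alpha (needs (1, 2, 0), free (1, 2, 3)); after release of (1, 1, 1) the pool is (2, 3, 4)
  run foxtrot (needs (2, 2, 2), free (2, 3, 4)); after release of (0, 3, 1) the pool is (2, 6, 5)
None of the blocked processes ever fits:
  golf still needs (3, 2, 5) but only (2, 6, 5) is free — short on r1
  india still needs (3, 1, 2) but only (2, 6, 5) is free — short on r1
  delta still needs (5, 3, 1) but only (2, 6, 5) is free — short on r1


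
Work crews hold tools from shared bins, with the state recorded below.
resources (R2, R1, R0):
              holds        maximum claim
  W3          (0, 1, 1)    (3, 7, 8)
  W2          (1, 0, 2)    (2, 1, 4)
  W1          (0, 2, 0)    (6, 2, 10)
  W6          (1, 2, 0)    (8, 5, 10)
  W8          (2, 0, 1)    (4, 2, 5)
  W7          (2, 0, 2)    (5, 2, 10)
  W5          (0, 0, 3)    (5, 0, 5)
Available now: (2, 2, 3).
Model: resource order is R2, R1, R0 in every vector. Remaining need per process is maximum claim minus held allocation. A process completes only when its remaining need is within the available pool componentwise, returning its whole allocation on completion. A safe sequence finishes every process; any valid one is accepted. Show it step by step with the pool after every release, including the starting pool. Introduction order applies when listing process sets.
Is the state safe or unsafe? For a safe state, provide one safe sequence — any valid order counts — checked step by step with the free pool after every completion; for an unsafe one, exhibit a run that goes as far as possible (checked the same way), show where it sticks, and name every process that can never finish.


SAFE — a valid safe sequence is W2, W8, W5, W7, W1, W6, W3.
Key observation: W8 marks the first exact bind of the order: its need (2, 2, 4) fits the free (3, 2, 5) with zero slack on a requested resource.
Step-by-step check:
  pool = (2, 2, 3)
  W2 needs (1, 1, 2) <= (2, 2, 3) -> finishes; pool += (1, 0, 2) = (3, 2, 5)
  W8 needs (2, 2, 4) <= (3, 2, 5) -> finishes; pool += (2, 0, 1) = (5, 2, 6)
  W5 needs (5, 0, 2) <= (5, 2, 6) -> finishes; pool += (0, 0, 3) = (5, 2, 9)
  W7 needs (3, 2, 8) <= (5, 2, 9) -> finishes; pool += (2, 0, 2) = (7, 2, 11)
  W1 needs (6, 0, 10) <= (7, 2, 11) -> finishes; pool += (0, 2, 0) = (7, 4, 11)
  W6 needs (7, 3, 10) <= (7, 4, 11) -> finishes; pool += (1, 2, 0) = (8, 6, 11)
  W3 needs (3, 6, 7) <= (8, 6, 11) -> finishes; pool += (0, 1, 1) = (8, 7, 12)


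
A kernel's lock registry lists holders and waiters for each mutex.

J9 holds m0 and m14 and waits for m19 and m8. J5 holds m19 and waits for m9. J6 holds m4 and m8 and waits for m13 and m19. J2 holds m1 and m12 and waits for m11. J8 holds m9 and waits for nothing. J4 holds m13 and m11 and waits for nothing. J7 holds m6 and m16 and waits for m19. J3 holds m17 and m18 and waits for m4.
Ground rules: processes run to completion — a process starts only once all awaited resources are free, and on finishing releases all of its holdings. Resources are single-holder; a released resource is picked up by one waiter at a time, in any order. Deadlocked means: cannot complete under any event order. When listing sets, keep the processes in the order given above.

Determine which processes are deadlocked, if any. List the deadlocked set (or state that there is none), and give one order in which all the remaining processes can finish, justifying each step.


Nothing here is deadlocked.
Key observation: the wait graph is acyclic; completion cascades from the unblocked processes through everyone else.
The rest can finish in the order J4, J8, J5, J7, J2, J6, J9, J3.
Step-by-step check:
  J4: no waits; runs immediately, freeing m13 and m11
  J8: no waits; runs immediately, freeing m9
  J5: everything it awaited (m9) is free; runs, freeing m19
  J7: everything it awaited (m19) is free; runs, freeing m6 and m16
  J2: everything it awaited (m11) is free; runs, freeing m1 and m12
  J6: everything it awaited (m13 and m19) is free; runs, freeing m4 and m8
  J9: everything it awaited (m19 and m8) is free; runs, freeing m0 and m14
  J3: everything it awaited (m4) is free; runs, freeing m17 and m18


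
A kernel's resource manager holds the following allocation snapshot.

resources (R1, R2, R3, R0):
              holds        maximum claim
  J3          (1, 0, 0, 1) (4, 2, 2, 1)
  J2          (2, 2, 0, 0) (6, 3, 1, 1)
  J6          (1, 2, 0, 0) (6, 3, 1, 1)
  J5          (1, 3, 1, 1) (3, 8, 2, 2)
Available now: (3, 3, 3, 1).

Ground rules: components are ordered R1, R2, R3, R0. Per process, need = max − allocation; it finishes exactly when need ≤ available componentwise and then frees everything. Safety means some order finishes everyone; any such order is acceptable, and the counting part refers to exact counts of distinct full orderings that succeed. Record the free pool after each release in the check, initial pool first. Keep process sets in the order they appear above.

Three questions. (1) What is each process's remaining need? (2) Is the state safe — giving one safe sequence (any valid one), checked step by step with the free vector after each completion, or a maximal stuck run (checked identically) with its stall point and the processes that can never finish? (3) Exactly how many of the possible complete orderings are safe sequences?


(1) Remaining need (order R1, R2, R3, R0):
  J3: (3, 2, 2, 0)
  J2: (4, 1, 1, 1)
  J6: (5, 1, 1, 1)
  J5: (2, 5, 1, 1)
(2) SAFE, for example via the order J3, J2, J5, J6.
Key observation: the order's first zero-slack moment is J3 ((3, 2, 2, 0) needed, (3, 3, 3, 1) free — a requested resource with nothing to spare).
Step-by-step check:
  pool = (3, 3, 3, 1)
  J3 needs (3, 2, 2, 0) <= (3, 3, 3, 1) -> finishes; pool += (1, 0, 0, 1) = (4, 3, 3, 2)
  J2 needs (4, 1, 1, 1) <= (4, 3, 3, 2) -> finishes; pool += (2, 2, 0, 0) = (6, 5, 3, 2)
  J5 needs (2, 5, 1, 1) <= (6, 5, 3, 2) -> finishes; pool += (1, 3, 1, 1) = (7, 8, 4, 3)
  J6 needs (5, 1, 1, 1) <= (7, 8, 4, 3) -> finishes; pool += (1, 2, 0, 0) = (8, 10, 4, 3)
(3) The exact count: 2 of the possible complete orderings are safe sequences.


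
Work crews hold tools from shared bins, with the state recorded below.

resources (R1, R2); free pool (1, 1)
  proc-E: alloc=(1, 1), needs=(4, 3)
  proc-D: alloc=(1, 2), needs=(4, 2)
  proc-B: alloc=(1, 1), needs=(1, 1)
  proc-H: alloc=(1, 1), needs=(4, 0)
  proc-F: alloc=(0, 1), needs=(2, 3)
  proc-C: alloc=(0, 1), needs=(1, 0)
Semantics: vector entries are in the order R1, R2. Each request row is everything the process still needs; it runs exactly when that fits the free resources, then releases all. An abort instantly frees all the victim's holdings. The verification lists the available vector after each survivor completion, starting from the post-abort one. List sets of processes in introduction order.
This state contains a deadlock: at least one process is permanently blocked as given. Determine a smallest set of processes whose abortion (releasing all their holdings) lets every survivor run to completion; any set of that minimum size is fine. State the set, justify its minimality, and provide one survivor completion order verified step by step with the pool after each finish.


Abort proc-E and proc-H.
Key observation: aborting proc-E and proc-H returns (2, 2), and proc-D — hopeless before — runs at step 3 with the returned capacity in the pool.
Minimality, checking each single-abort alternative: proc-E alone leaves proc-D blocked (short on R1); proc-D alone leaves proc-E blocked (short on R1); proc-B alone leaves proc-E blocked (short on R1); proc-H alone leaves proc-E blocked (short on R1); proc-F alone leaves proc-E blocked (short on R1); proc-C alone leaves proc-E blocked (short on R1).
The survivors complete as proc-B, proc-F, proc-D, proc-C. Step-by-step check (starting from the post-abort pool):
  pool = (3, 3)
  proc-B: need (1, 1) fits (3, 3); releases (1, 1), pool now (4, 4)
  proc-F: need (2, 3) fits (4, 4); releases (0, 1), pool now (4, 5)
  proc-D: need (4, 2) fits (4, 5); releases (1, 2), pool now (5, 7)
  proc-C: need (1, 0) fits (5, 7); releases (0, 1), pool now (5, 8)


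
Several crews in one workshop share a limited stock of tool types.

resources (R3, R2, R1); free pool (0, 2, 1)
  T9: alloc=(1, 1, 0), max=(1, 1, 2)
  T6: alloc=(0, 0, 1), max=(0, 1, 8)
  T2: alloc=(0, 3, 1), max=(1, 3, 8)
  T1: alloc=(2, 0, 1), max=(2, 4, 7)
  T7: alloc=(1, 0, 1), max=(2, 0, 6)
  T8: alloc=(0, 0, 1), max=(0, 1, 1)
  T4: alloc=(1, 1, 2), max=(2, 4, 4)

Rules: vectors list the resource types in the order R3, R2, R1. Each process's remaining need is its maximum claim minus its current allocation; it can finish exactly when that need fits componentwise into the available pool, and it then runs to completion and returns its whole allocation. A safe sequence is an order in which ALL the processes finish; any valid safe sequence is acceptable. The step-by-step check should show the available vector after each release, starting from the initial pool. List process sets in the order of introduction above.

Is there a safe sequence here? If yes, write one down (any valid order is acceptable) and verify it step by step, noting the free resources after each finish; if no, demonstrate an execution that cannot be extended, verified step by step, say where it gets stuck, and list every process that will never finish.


UNSAFE.
Key observation: no order helps: past T8, T9, T4, the free pool tops out at (2, 4, 4), below what each blocked process needs in R1.
A maximal execution: T8, T9, T4 — then nothing else fits. Walking it through:
  pool = (0, 2, 1)
  T8: need (0, 1, 0) fits (0, 2, 1); releases (0, 0, 1), pool now (0, 2, 2)
  T9: need (0, 0, 2) fits (0, 2, 2); releases (1, 1, 0), pool now (1, 3, 2)
  T4: need (1, 3, 2) fits (1, 3, 2); releases (1, 1, 2), pool now (2, 4, 4)
  blocked: T6 wants (0, 1, 7), pool (2, 4, 4) — not enough R1
  blocked: T2 wants (1, 0, 7), pool (2, 4, 4) — not enough R1
  blocked: T1 wants (0, 4, 6), pool (2, 4, 4) — not enough R1
  blocked: T7 wants (1, 0, 5), pool (2, 4, 4) — not enough R1
Never able to finish: T6, T2, T1 and T7.


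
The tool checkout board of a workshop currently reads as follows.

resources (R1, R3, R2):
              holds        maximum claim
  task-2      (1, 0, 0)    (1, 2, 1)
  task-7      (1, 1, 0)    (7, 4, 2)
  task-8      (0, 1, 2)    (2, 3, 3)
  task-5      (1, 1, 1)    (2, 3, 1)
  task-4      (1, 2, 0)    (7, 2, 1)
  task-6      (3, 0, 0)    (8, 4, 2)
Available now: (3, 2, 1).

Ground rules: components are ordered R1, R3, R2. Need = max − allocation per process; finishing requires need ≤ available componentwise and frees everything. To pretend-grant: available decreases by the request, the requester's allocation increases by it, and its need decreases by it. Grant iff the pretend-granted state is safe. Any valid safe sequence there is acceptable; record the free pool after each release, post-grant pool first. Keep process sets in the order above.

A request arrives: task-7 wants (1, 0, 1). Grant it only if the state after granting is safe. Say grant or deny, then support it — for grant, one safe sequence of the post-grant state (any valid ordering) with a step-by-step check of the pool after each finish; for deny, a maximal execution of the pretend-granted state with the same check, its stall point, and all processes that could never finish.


DENY: after the grant no complete ordering would exist.
Key observation: no order helps: past task-5, task-2, task-8, the free pool tops out at (4, 4, 3), below what each blocked process needs in R1.
After a pretend grant, a maximal execution: task-5, task-2, task-8 — then nothing else fits. Check, step by step:
  pool = (2, 2, 0)
  task-5: need (1, 2, 0) fits (2, 2, 0); releases (1, 1, 1), pool now (3, 3, 1)
  task-2: need (0, 2, 1) fits (3, 3, 1); releases (1, 0, 0), pool now (4, 3, 1)
  task-8: need (2, 2, 1) fits (4, 3, 1); releases (0, 1, 2), pool now (4, 4, 3)
  task-7 cannot run: need (5, 3, 1) vs free (4, 4, 3) (insufficient R1)
  task-4 cannot run: need (6, 0, 1) vs free (4, 4, 3) (insufficient R1)
  task-6 cannot run: need (5, 4, 2) vs free (4, 4, 3) (insufficient R1)
Had the request been granted, task-7, task-4 and task-6 could never finish.


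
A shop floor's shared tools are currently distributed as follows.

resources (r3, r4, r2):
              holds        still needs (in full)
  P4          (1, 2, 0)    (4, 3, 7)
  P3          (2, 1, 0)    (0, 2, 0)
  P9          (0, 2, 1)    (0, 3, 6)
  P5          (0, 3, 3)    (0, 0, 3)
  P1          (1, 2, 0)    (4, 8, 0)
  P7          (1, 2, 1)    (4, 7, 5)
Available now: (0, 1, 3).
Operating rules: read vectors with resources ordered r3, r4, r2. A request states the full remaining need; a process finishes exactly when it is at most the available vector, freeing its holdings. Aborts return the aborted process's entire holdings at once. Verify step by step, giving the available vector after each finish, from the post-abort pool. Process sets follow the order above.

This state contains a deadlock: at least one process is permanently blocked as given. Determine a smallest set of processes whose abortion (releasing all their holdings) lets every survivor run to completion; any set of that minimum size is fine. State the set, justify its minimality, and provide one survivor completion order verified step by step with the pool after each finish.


Abort P4 and P7.
Key observation: P1 was stuck for good until P4 and P7 gave back (2, 4, 1); in the order shown it finishes at step 3.
Why nothing smaller works — every single abort fails: P4 alone leaves P1 blocked (short on r3); P3 alone leaves P4 blocked (short on r3); P9 alone leaves P4 blocked (short on r3); P5 alone leaves P4 blocked (short on r3); P1 alone leaves P4 blocked (short on r3); P7 alone leaves P4 blocked (short on r3).
The survivors complete as P5, P3, P1, P9. Step-by-step check (starting from the post-abort pool):
  pool = (2, 5, 4)
  P5: need (0, 0, 3) fits (2, 5, 4); releases (0, 3, 3), pool now (2, 8, 7)
  P3: need (0, 2, 0) fits (2, 8, 7); releases (2, 1, 0), pool now (4, 9, 7)
  P1: need (4, 8, 0) fits (4, 9, 7); releases (1, 2, 0), pool now (5, 11, 7)
  P9: need (0, 3, 6) fits (5, 11, 7); releases (0, 2, 1), pool now (5, 13, 8)
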